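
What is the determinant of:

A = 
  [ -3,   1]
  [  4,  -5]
For a 2×2 matrix, det = ad - bc = (-3)(-5) - (1)(4) = 11

det(A) = 11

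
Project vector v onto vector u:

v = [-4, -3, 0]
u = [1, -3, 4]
proj_u(v) = [5/26, -15/26, 10/13]

v·u = (-4)(1) + (-3)(-3) + (0)(4) = 5
u·u = (1)² + (-3)² + (4)² = 26
proj_u(v) = (v·u / u·u) × u = (5/26) × u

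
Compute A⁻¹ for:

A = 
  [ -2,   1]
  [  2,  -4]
det(A) = (-2)(-4) - (1)(2) = 6
For a 2×2 matrix, A⁻¹ = (1/det(A)) · [[d, -b], [-c, a]]
    = (1/6) · [[-4, -1], [-2, -2]]

A⁻¹ = 
  [-2/3, -1/6]
  [-1/3, -1/3]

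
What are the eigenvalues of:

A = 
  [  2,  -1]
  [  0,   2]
tr(A) = 4, det(A) = 4
Characteristic polynomial: λ² - tr(A)λ + det(A) = λ² - 4λ + 4
λ² - 4λ + 4 = (λ - 2)²

λ = 2, 2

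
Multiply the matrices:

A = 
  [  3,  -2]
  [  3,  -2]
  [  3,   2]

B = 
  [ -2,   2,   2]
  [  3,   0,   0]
A is 3×2 and B is 2×3, so AB is 3×3. Each entry is (row of A)·(column of B):
AB[1,1] = (3)(-2) + (-2)(3) = -12
AB[1,2] = (3)(2) + (-2)(0) = 6
AB[1,3] = (3)(2) + (-2)(0) = 6
AB[2,1] = (3)(-2) + (-2)(3) = -12
AB[2,2] = (3)(2) + (-2)(0) = 6
AB[2,3] = (3)(2) + (-2)(0) = 6
AB[3,1] = (3)(-2) + (2)(3) = 0
AB[3,2] = (3)(2) + (2)(0) = 6
AB[3,3] = (3)(2) + (2)(0) = 6

AB = 
  [-12,   6,   6]
  [-12,   6,   6]
  [  0,   6,   6]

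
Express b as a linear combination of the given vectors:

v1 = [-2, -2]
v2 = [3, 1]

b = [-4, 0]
c1 = -1, c2 = -2

b = -1·v1 + -2·v2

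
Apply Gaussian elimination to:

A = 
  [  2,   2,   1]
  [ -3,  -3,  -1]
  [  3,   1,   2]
Row operations:
R2 → R2 + (3/2)·R1
R3 → R3 - (3/2)·R1
Swap R2 ↔ R3

Resulting echelon form:
REF = 
  [  2,   2,   1]
  [  0,  -2, 1/2]
  [  0,   0, 1/2]

Rank = 3 (number of non-zero pivot rows).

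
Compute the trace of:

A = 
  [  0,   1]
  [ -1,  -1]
-1

tr(A) = 0 + -1 = -1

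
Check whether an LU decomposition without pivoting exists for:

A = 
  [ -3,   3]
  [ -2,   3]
Yes.
A[1,1] = -3 ≠ 0, so Gaussian elimination proceeds without a row swap: multiplier ℓ₂₁ = (-2)/(-3) = 2/3, and U[2,2] = 3 - (2/3)(3) = 1.
L = 
  [  1,   0]
  [2/3,   1]
U = 
  [ -3,   3]
  [  0,   1]
Check row 2 of LU: [(2/3)(-3), (2/3)(3) + 1] = [-2, 3] = row 2 of A ✓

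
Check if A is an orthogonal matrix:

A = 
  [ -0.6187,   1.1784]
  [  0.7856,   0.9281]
No

AᵀA = 
  [  1,   0]
  [  0,   2.2500]
≠ I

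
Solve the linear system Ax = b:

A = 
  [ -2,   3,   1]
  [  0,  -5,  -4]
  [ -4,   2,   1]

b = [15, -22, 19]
x = [-3, 2, 3]

Row reduce the augmented matrix [A|b]:
R3 → R3 - (2)·R1
R3 → R3 - (4/5)·R2
REF = 
  [  -2,    3,    1,   15]
  [   0,   -5,   -4,  -22]
  [   0,    0, 11/5, 33/5]

Back-substitution:
x₃ = (33/5) / (11/5) = 3
x₂ = (-22 - (-4)(3)) / (-5) = 2
x₁ = (15 - (3)(2) - (1)(3)) / (-2) = -3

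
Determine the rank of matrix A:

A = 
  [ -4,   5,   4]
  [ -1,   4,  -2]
Row reduce:
R2 → R2 - (1/4)·R1
REF = 
  [  -4,    5,    4]
  [   0, 11/4,   -3]
Pivot columns: 1, 2 → 2 pivots.

rank(A) = 2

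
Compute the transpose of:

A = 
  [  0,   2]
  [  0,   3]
Aᵀ = 
  [  0,   0]
  [  2,   3]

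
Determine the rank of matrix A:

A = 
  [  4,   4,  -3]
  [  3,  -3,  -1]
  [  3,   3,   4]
Row reduce:
R2 → R2 - (3/4)·R1
R3 → R3 - (3/4)·R1
REF = 
  [   4,    4,   -3]
  [   0,   -6,  5/4]
  [   0,    0, 25/4]
Pivot columns: 1, 2, 3 → 3 pivots.

rank(A) = 3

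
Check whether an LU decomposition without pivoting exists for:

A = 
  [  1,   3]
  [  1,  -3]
Yes.
A[1,1] = 1 ≠ 0, so Gaussian elimination proceeds without a row swap: multiplier ℓ₂₁ = (1)/(1) = 1, and U[2,2] = -3 - (1)(3) = -6.
L = 
  [  1,   0]
  [  1,   1]
U = 
  [  1,   3]
  [  0,  -6]
Check row 2 of LU: [(1)(1), (1)(3) + (-6)] = [1, -3] = row 2 of A ✓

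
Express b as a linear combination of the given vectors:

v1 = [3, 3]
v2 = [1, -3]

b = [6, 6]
c1 = 2, c2 = 0

b = 2·v1 + 0·v2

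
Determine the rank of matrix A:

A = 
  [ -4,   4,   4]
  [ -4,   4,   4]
Row reduce:
R2 → R2 - (1)·R1
REF = 
  [ -4,   4,   4]
  [  0,   0,   0]
Pivot columns: 1 → 1 pivot.

rank(A) = 1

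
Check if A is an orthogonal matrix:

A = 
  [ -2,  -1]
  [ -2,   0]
No

AᵀA = 
  [  8,   2]
  [  2,   1]
≠ I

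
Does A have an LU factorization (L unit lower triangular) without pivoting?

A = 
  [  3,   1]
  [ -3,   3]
Yes.
A[1,1] = 3 ≠ 0, so Gaussian elimination proceeds without a row swap: multiplier ℓ₂₁ = (-3)/(3) = -1, and U[2,2] = 3 - (-1)(1) = 4.
L = 
  [  1,   0]
  [ -1,   1]
U = 
  [  3,   1]
  [  0,   4]
Check row 2 of LU: [(-1)(3), (-1)(1) + 4] = [-3, 3] = row 2 of A ✓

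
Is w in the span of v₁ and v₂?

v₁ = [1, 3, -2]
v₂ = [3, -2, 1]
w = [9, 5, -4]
Yes

Form the augmented matrix and row-reduce:
[v₁|v₂|w] = 
  [  1,   3,   9]
  [  3,  -2,   5]
  [ -2,   1,  -4]
R2 → R2 - (3)·R1
R3 → R3 + (2)·R1
R3 → R3 + (7/11)·R2
REF = 
  [  1,   3,   9]
  [  0, -11, -22]
  [  0,   0,   0]

No row of the form [0 0 | nonzero], so the system is consistent. Back-substitution gives c₁ = 3, c₂ = 2: w = (3)·v₁ + (2)·v₂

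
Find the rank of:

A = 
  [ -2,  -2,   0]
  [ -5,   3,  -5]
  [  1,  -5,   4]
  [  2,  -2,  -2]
Row reduce:
R2 → R2 - (5/2)·R1
R3 → R3 + (1/2)·R1
R4 → R4 + (1)·R1
R3 → R3 + (3/4)·R2
R4 → R4 + (1/2)·R2
R4 → R4 + (18)·R3
REF = 
  [ -2,  -2,   0]
  [  0,   8,  -5]
  [  0,   0, 1/4]
  [  0,   0,   0]
Pivot columns: 1, 2, 3 → 3 pivots.

rank(A) = 3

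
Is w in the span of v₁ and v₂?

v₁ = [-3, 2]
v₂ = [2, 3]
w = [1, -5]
Yes

Form the augmented matrix and row-reduce:
[v₁|v₂|w] = 
  [ -3,   2,   1]
  [  2,   3,  -5]
R2 → R2 + (2/3)·R1
REF = 
  [   -3,     2,     1]
  [    0,  13/3, -13/3]

No row of the form [0 0 | nonzero], so the system is consistent. Back-substitution gives c₁ = -1, c₂ = -1: w = (-1)·v₁ + (-1)·v₂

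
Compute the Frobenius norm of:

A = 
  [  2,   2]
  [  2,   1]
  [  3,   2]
||A||_F = 5.099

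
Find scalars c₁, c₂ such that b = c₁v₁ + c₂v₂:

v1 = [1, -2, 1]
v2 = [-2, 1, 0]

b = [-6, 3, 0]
c1 = 0, c2 = 3

b = 0·v1 + 3·v2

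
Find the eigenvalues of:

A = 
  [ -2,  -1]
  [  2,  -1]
tr(A) = -3, det(A) = 4
Characteristic polynomial: λ² - tr(A)λ + det(A) = λ² + 3λ + 4
λ² + 3λ + 4 = 0  ⇒  λ = (-3 ± √((3)² - 4·(4)))/2 = (-3 ± √(-7))/2
  = (-3 + i√7)/2,  (-3 - i√7)/2

λ = (-3 + i√7)/2, (-3 - i√7)/2  (≈ -1.5 + 1.323i, -1.5 - 1.323i)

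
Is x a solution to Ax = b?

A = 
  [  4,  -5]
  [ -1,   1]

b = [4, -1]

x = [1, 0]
Yes

Ax = [4, -1] = b ✓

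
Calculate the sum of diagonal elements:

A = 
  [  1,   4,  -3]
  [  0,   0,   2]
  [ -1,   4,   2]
3

tr(A) = 1 + 0 + 2 = 3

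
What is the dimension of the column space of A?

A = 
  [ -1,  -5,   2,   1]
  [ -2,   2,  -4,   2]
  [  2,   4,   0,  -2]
dim(Col(A)) = 2

Row reduce:
R2 → R2 - (2)·R1
R3 → R3 + (2)·R1
R3 → R3 + (1/2)·R2
REF = 
  [ -1,  -5,   2,   1]
  [  0,  12,  -8,   0]
  [  0,   0,   0,   0]
Pivot columns: 1, 2 → 2 pivots.
dim(Col(A)) = number of pivot columns = 2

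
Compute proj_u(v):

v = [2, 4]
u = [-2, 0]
v·u = (2)(-2) + (4)(0) = -4
u·u = (-2)² + (0)² = 4
proj_u(v) = (v·u / u·u) × u = (-4/4) × u = (-1) × u

proj_u(v) = [2, 0]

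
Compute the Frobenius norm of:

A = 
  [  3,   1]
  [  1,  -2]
||A||_F = 3.873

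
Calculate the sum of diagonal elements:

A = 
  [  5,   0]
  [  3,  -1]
4

tr(A) = 5 + -1 = 4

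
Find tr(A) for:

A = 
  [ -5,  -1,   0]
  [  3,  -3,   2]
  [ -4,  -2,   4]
-4

tr(A) = -5 + -3 + 4 = -4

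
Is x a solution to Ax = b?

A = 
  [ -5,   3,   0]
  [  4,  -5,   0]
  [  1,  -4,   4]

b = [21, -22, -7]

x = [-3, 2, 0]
No

Ax = [21, -22, -11] ≠ b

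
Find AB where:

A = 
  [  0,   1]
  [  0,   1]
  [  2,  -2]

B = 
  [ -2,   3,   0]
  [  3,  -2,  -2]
A is 3×2 and B is 2×3, so AB is 3×3. Each entry is (row of A)·(column of B):
AB[1,1] = (0)(-2) + (1)(3) = 3
AB[1,2] = (0)(3) + (1)(-2) = -2
AB[1,3] = (0)(0) + (1)(-2) = -2
AB[2,1] = (0)(-2) + (1)(3) = 3
AB[2,2] = (0)(3) + (1)(-2) = -2
AB[2,3] = (0)(0) + (1)(-2) = -2
AB[3,1] = (2)(-2) + (-2)(3) = -10
AB[3,2] = (2)(3) + (-2)(-2) = 10
AB[3,3] = (2)(0) + (-2)(-2) = 4

AB = 
  [  3,  -2,  -2]
  [  3,  -2,  -2]
  [-10,  10,   4]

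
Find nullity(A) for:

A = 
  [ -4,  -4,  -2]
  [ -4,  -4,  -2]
nullity(A) = 2

Row reduce:
R2 → R2 - (1)·R1
REF = 
  [ -4,  -4,  -2]
  [  0,   0,   0]
Pivot columns: 1 → 1 pivot.
rank(A) = 1, so nullity(A) = 3 - 1 = 2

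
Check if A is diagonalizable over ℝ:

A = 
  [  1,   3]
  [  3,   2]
Yes

tr(A) = 3, det(A) = -7
Characteristic polynomial: λ² - tr(A)λ + det(A) = λ² - 3λ - 7
λ² - 3λ - 7 = 0  ⇒  λ = (3 ± √((-3)² - 4·(-7)))/2 = (3 ± √(37))/2
  = (3 + √37)/2,  (3 - √37)/2
Eigenvalues: (3 + √37)/2, (3 - √37)/2  (≈ 4.541, -1.541)
The two irrational eigenvalues are distinct (simple), so each has alg. mult. = geom. mult. = 1.
Sum of geometric multiplicities equals n, so A has n independent eigenvectors.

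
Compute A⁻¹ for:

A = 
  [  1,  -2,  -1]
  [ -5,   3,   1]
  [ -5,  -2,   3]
det(A) = (1)·((3)(3) - (1)(-2)) - (-2)·((-5)(3) - (1)(-5)) + (-1)·((-5)(-2) - (3)(-5))
  = (1)(11) - (-2)(-10) + (-1)(25)
  = -34
det(A) = -34 ≠ 0, so A is invertible.

Cofactors Cᵢⱼ = (-1)ⁱ⁺ʲ·Mᵢⱼ:
C = 
  [ 11,  10,  25]
  [  8,  -2,  12]
  [  1,   4,  -7]

adj(A) = Cᵀ:
adj(A) = 
  [ 11,   8,   1]
  [ 10,  -2,   4]
  [ 25,  12,  -7]

A⁻¹ = (-1/34) · adj(A):
A⁻¹ = 
  [-11/34,  -4/17,  -1/34]
  [ -5/17,   1/17,  -2/17]
  [-25/34,  -6/17,   7/34]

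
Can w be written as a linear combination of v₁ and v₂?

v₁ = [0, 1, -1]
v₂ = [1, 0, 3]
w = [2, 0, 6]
Yes

Form the augmented matrix and row-reduce:
[v₁|v₂|w] = 
  [  0,   1,   2]
  [  1,   0,   0]
  [ -1,   3,   6]
Swap R1 ↔ R2
R3 → R3 + (1)·R1
R3 → R3 - (3)·R2
REF = 
  [  1,   0,   0]
  [  0,   1,   2]
  [  0,   0,   0]

No row of the form [0 0 | nonzero], so the system is consistent. Back-substitution gives c₁ = 0, c₂ = 2: w = (0)·v₁ + (2)·v₂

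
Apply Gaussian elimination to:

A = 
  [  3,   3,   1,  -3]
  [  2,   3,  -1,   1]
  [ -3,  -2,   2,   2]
Row operations:
R2 → R2 - (2/3)·R1
R3 → R3 + (1)·R1
R3 → R3 - (1)·R2

Resulting echelon form:
REF = 
  [   3,    3,    1,   -3]
  [   0,    1, -5/3,    3]
  [   0,    0, 14/3,   -4]

Rank = 3 (number of non-zero pivot rows).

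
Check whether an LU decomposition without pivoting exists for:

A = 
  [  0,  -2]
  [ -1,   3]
No.
A[1,1] = 0 but A[2,1] = -1 ≠ 0. Any LU with L unit lower triangular has (LU)[1,1] = U[1,1] and (LU)[2,1] = L[2,1]·U[1,1]; matching A forces U[1,1] = 0, which then forces (LU)[2,1] = 0 ≠ -1. A row swap (pivoting) is required.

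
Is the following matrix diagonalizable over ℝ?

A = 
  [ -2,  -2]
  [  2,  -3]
No

tr(A) = -5, det(A) = 10
Characteristic polynomial: λ² - tr(A)λ + det(A) = λ² + 5λ + 10
λ² + 5λ + 10 = 0  ⇒  λ = (-5 ± √((5)² - 4·(10)))/2 = (-5 ± √(-15))/2
  = (-5 + i√15)/2,  (-5 - i√15)/2
Eigenvalues: (-5 + i√15)/2, (-5 - i√15)/2  (≈ -2.5 + 1.936i, -2.5 - 1.936i)
Has complex eigenvalues (not diagonalizable over ℝ).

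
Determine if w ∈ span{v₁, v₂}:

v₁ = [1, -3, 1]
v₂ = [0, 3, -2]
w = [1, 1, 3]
No

Form the augmented matrix and row-reduce:
[v₁|v₂|w] = 
  [  1,   0,   1]
  [ -3,   3,   1]
  [  1,  -2,   3]
R2 → R2 + (3)·R1
R3 → R3 - (1)·R1
R3 → R3 + (2/3)·R2
REF = 
  [   1,    0,    1]
  [   0,    3,    4]
  [   0,    0, 14/3]

Row 3 reads [0 0 | 14/3], i.e. 0 = 14/3, so the system is inconsistent and w ∉ span{v₁, v₂}.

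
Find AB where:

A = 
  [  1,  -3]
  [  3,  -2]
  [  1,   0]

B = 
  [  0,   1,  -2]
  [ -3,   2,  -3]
A is 3×2 and B is 2×3, so AB is 3×3. Each entry is (row of A)·(column of B):
AB[1,1] = (1)(0) + (-3)(-3) = 9
AB[1,2] = (1)(1) + (-3)(2) = -5
AB[1,3] = (1)(-2) + (-3)(-3) = 7
AB[2,1] = (3)(0) + (-2)(-3) = 6
AB[2,2] = (3)(1) + (-2)(2) = -1
AB[2,3] = (3)(-2) + (-2)(-3) = 0
AB[3,1] = (1)(0) + (0)(-3) = 0
AB[3,2] = (1)(1) + (0)(2) = 1
AB[3,3] = (1)(-2) + (0)(-3) = -2

AB = 
  [  9,  -5,   7]
  [  6,  -1,   0]
  [  0,   1,  -2]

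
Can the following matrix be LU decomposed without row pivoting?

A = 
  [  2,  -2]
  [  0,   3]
Yes.
A[1,1] = 2 ≠ 0, so Gaussian elimination proceeds without a row swap: multiplier ℓ₂₁ = (0)/(2) = 0, and U[2,2] = 3 - (0)(-2) = 3.
L = 
  [  1,   0]
  [  0,   1]
U = 
  [  2,  -2]
  [  0,   3]
Check row 2 of LU: [(0)(2), (0)(-2) + 3] = [0, 3] = row 2 of A ✓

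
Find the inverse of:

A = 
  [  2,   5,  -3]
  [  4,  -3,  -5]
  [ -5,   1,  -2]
det(A) = (2)·((-3)(-2) - (-5)(1)) - (5)·((4)(-2) - (-5)(-5)) + (-3)·((4)(1) - (-3)(-5))
  = (2)(11) - (5)(-33) + (-3)(-11)
  = 220
det(A) = 220 ≠ 0, so A is invertible.

Cofactors Cᵢⱼ = (-1)ⁱ⁺ʲ·Mᵢⱼ:
C = 
  [ 11,  33, -11]
  [  7, -19, -27]
  [-34,  -2, -26]

adj(A) = Cᵀ:
adj(A) = 
  [ 11,   7, -34]
  [ 33, -19,  -2]
  [-11, -27, -26]

A⁻¹ = (1/220) · adj(A):
A⁻¹ = 
  [   1/20,   7/220, -17/110]
  [   3/20, -19/220,  -1/110]
  [  -1/20, -27/220, -13/110]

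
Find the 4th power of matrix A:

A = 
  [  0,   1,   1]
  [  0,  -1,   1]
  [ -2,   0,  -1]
A² = A·A:
A²[1,1] = (0)(0) + (1)(0) + (1)(-2) = -2
A²[1,2] = (0)(1) + (1)(-1) + (1)(0) = -1
A²[1,3] = (0)(1) + (1)(1) + (1)(-1) = 0
A²[2,1] = (0)(0) + (-1)(0) + (1)(-2) = -2
A²[2,2] = (0)(1) + (-1)(-1) + (1)(0) = 1
A²[2,3] = (0)(1) + (-1)(1) + (1)(-1) = -2
A²[3,1] = (-2)(0) + (0)(0) + (-1)(-2) = 2
A²[3,2] = (-2)(1) + (0)(-1) + (-1)(0) = -2
A²[3,3] = (-2)(1) + (0)(1) + (-1)(-1) = -1
A² = 
  [ -2,  -1,   0]
  [ -2,   1,  -2]
  [  2,  -2,  -1]

A^3 = A^2·A:
A^3[1,1] = (-2)(0) + (-1)(0) + (0)(-2) = 0
A^3[1,2] = (-2)(1) + (-1)(-1) + (0)(0) = -1
A^3[1,3] = (-2)(1) + (-1)(1) + (0)(-1) = -3
A^3[2,1] = (-2)(0) + (1)(0) + (-2)(-2) = 4
A^3[2,2] = (-2)(1) + (1)(-1) + (-2)(0) = -3
A^3[2,3] = (-2)(1) + (1)(1) + (-2)(-1) = 1
A^3[3,1] = (2)(0) + (-2)(0) + (-1)(-2) = 2
A^3[3,2] = (2)(1) + (-2)(-1) + (-1)(0) = 4
A^3[3,3] = (2)(1) + (-2)(1) + (-1)(-1) = 1
A^3 = 
  [  0,  -1,  -3]
  [  4,  -3,   1]
  [  2,   4,   1]

A^4 = A^3·A:
A^4[1,1] = (0)(0) + (-1)(0) + (-3)(-2) = 6
A^4[1,2] = (0)(1) + (-1)(-1) + (-3)(0) = 1
A^4[1,3] = (0)(1) + (-1)(1) + (-3)(-1) = 2
A^4[2,1] = (4)(0) + (-3)(0) + (1)(-2) = -2
A^4[2,2] = (4)(1) + (-3)(-1) + (1)(0) = 7
A^4[2,3] = (4)(1) + (-3)(1) + (1)(-1) = 0
A^4[3,1] = (2)(0) + (4)(0) + (1)(-2) = -2
A^4[3,2] = (2)(1) + (4)(-1) + (1)(0) = -2
A^4[3,3] = (2)(1) + (4)(1) + (1)(-1) = 5
A^4 = 
  [  6,   1,   2]
  [ -2,   7,   0]
  [ -2,  -2,   5]

Therefore
A^4 = 
  [  6,   1,   2]
  [ -2,   7,   0]
  [ -2,  -2,   5]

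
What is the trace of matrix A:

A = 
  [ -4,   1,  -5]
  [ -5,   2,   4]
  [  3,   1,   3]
1

tr(A) = -4 + 2 + 3 = 1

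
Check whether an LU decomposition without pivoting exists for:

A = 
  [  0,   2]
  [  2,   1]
No.
A[1,1] = 0 but A[2,1] = 2 ≠ 0. Any LU with L unit lower triangular has (LU)[1,1] = U[1,1] and (LU)[2,1] = L[2,1]·U[1,1]; matching A forces U[1,1] = 0, which then forces (LU)[2,1] = 0 ≠ 2. A row swap (pivoting) is required.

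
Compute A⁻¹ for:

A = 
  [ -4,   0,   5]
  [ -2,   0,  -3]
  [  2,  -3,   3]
det(A) = (-4)·((0)(3) - (-3)(-3)) - (0)·((-2)(3) - (-3)(2)) + (5)·((-2)(-3) - (0)(2))
  = (-4)(-9) - (0)(0) + (5)(6)
  = 66
det(A) = 66 ≠ 0, so A is invertible.

Cofactors Cᵢⱼ = (-1)ⁱ⁺ʲ·Mᵢⱼ:
C = 
  [ -9,   0,   6]
  [-15, -22, -12]
  [  0, -22,   0]

adj(A) = Cᵀ:
adj(A) = 
  [ -9, -15,   0]
  [  0, -22, -22]
  [  6, -12,   0]

A⁻¹ = (1/66) · adj(A):
A⁻¹ = 
  [-3/22, -5/22,     0]
  [    0,  -1/3,  -1/3]
  [ 1/11, -2/11,     0]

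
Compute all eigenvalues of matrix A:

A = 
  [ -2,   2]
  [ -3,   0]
λ = -1 + i√5, -1 - i√5  (≈ -1 + 2.236i, -1 - 2.236i)

tr(A) = -2, det(A) = 6
Characteristic polynomial: λ² - tr(A)λ + det(A) = λ² + 2λ + 6
λ² + 2λ + 6 = 0  ⇒  λ = (-2 ± √((2)² - 4·(6)))/2 = (-2 ± √(-20))/2
  = -1 + i√5,  -1 - i√5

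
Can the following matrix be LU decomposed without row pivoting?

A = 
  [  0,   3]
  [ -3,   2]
No.
A[1,1] = 0 but A[2,1] = -3 ≠ 0. Any LU with L unit lower triangular has (LU)[1,1] = U[1,1] and (LU)[2,1] = L[2,1]·U[1,1]; matching A forces U[1,1] = 0, which then forces (LU)[2,1] = 0 ≠ -3. A row swap (pivoting) is required.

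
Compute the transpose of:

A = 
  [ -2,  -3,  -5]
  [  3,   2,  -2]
Aᵀ = 
  [ -2,   3]
  [ -3,   2]
  [ -5,  -2]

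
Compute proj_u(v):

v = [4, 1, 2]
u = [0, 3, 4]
proj_u(v) = [0, 33/25, 44/25]

v·u = (4)(0) + (1)(3) + (2)(4) = 11
u·u = (0)² + (3)² + (4)² = 25
proj_u(v) = (v·u / u·u) × u = (11/25) × u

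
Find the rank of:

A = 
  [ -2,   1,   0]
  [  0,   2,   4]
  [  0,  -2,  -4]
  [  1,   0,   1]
Row reduce:
R4 → R4 + (1/2)·R1
R3 → R3 + (1)·R2
R4 → R4 - (1/4)·R2
REF = 
  [ -2,   1,   0]
  [  0,   2,   4]
  [  0,   0,   0]
  [  0,   0,   0]
Pivot columns: 1, 2 → 2 pivots.

rank(A) = 2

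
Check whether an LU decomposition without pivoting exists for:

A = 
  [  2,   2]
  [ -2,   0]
Yes.
A[1,1] = 2 ≠ 0, so Gaussian elimination proceeds without a row swap: multiplier ℓ₂₁ = (-2)/(2) = -1, and U[2,2] = 0 - (-1)(2) = 2.
L = 
  [  1,   0]
  [ -1,   1]
U = 
  [  2,   2]
  [  0,   2]
Check row 2 of LU: [(-1)(2), (-1)(2) + 2] = [-2, 0] = row 2 of A ✓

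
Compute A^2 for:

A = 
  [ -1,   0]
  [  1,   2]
A² = A·A:
A²[1,1] = (-1)(-1) + (0)(1) = 1
A²[1,2] = (-1)(0) + (0)(2) = 0
A²[2,1] = (1)(-1) + (2)(1) = 1
A²[2,2] = (1)(0) + (2)(2) = 4
A² = 
  [  1,   0]
  [  1,   4]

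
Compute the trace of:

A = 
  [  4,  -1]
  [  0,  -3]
1

tr(A) = 4 + -3 = 1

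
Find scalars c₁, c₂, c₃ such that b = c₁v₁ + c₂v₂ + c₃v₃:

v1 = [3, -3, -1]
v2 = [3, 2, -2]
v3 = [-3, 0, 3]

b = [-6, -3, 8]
c1 = 1, c2 = 0, c3 = 3

b = 1·v1 + 0·v2 + 3·v3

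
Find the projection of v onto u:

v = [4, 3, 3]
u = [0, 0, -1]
proj_u(v) = [0, 0, 3]

v·u = (4)(0) + (3)(0) + (3)(-1) = -3
u·u = (0)² + (0)² + (-1)² = 1
proj_u(v) = (v·u / u·u) × u = (-3/1) × u = (-3) × u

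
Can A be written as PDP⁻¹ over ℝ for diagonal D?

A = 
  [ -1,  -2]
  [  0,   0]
Yes

tr(A) = -1, det(A) = 0
Characteristic polynomial: λ² - tr(A)λ + det(A) = λ² + λ
λ² + λ = λ(λ + 1)
Eigenvalues: 0, -1
λ=-1: alg. mult. = 1, geom. mult. = 2 - rank(A - (-1)I) = 2 - 1 = 1
λ=0: alg. mult. = 1, geom. mult. = 2 - rank(A - (0)I) = 2 - 1 = 1
Sum of geometric multiplicities equals n, so A has n independent eigenvectors.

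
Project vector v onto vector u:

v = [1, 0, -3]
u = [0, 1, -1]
proj_u(v) = [0, 3/2, -3/2]

v·u = (1)(0) + (0)(1) + (-3)(-1) = 3
u·u = (0)² + (1)² + (-1)² = 2
proj_u(v) = (v·u / u·u) × u = (3/2) × u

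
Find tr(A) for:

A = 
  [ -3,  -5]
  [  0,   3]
0

tr(A) = -3 + 3 = 0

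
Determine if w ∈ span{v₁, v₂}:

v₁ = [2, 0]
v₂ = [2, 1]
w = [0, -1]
Yes

Form the augmented matrix and row-reduce:
[v₁|v₂|w] = 
  [  2,   2,   0]
  [  0,   1,  -1]
(already in echelon form — no row operations needed)

No row of the form [0 0 | nonzero], so the system is consistent. Back-substitution gives c₁ = 1, c₂ = -1: w = (1)·v₁ + (-1)·v₂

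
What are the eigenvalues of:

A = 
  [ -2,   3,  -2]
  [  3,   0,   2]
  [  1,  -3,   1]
λ = -1, √3, -√3  (≈ -1, 1.732, -1.732)

Characteristic polynomial: det(λI - A) = λ³ + λ² - 3λ - 3
Testing integer divisors of the constant term: p(-1) = 0, so (λ + 1) is a factor:
p(λ) = (λ + 1)(λ² - 3)
λ² - 3 = 0  ⇒  λ = (0 ± √((0)² - 4·(-3)))/2 = (0 ± √(12))/2
  = √3,  -√3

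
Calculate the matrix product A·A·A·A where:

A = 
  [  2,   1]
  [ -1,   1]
A^4 = 
  [  0,   9]
  [ -9,  -9]

A² = A·A:
A²[1,1] = (2)(2) + (1)(-1) = 3
A²[1,2] = (2)(1) + (1)(1) = 3
A²[2,1] = (-1)(2) + (1)(-1) = -3
A²[2,2] = (-1)(1) + (1)(1) = 0
A² = 
  [  3,   3]
  [ -3,   0]

A^3 = A^2·A:
A^3[1,1] = (3)(2) + (3)(-1) = 3
A^3[1,2] = (3)(1) + (3)(1) = 6
A^3[2,1] = (-3)(2) + (0)(-1) = -6
A^3[2,2] = (-3)(1) + (0)(1) = -3
A^3 = 
  [  3,   6]
  [ -6,  -3]

A^4 = A^3·A:
A^4[1,1] = (3)(2) + (6)(-1) = 0
A^4[1,2] = (3)(1) + (6)(1) = 9
A^4[2,1] = (-6)(2) + (-3)(-1) = -9
A^4[2,2] = (-6)(1) + (-3)(1) = -9
A^4 = 
  [  0,   9]
  [ -9,  -9]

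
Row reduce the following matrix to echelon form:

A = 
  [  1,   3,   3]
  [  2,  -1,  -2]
Row operations:
R2 → R2 - (2)·R1

Resulting echelon form:
REF = 
  [  1,   3,   3]
  [  0,  -7,  -8]

Rank = 2 (number of non-zero pivot rows).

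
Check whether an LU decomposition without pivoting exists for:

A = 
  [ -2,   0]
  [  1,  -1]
Yes.
A[1,1] = -2 ≠ 0, so Gaussian elimination proceeds without a row swap: multiplier ℓ₂₁ = (1)/(-2) = -1/2, and U[2,2] = -1 - (-1/2)(0) = -1.
L = 
  [   1,    0]
  [-1/2,    1]
U = 
  [ -2,   0]
  [  0,  -1]
Check row 2 of LU: [(-1/2)(-2), (-1/2)(0) + (-1)] = [1, -1] = row 2 of A ✓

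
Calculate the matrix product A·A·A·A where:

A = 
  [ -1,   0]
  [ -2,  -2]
A^4 = 
  [  1,   0]
  [ 30,  16]

A² = A·A:
A²[1,1] = (-1)(-1) + (0)(-2) = 1
A²[1,2] = (-1)(0) + (0)(-2) = 0
A²[2,1] = (-2)(-1) + (-2)(-2) = 6
A²[2,2] = (-2)(0) + (-2)(-2) = 4
A² = 
  [  1,   0]
  [  6,   4]

A^3 = A^2·A:
A^3[1,1] = (1)(-1) + (0)(-2) = -1
A^3[1,2] = (1)(0) + (0)(-2) = 0
A^3[2,1] = (6)(-1) + (4)(-2) = -14
A^3[2,2] = (6)(0) + (4)(-2) = -8
A^3 = 
  [ -1,   0]
  [-14,  -8]

A^4 = A^3·A:
A^4[1,1] = (-1)(-1) + (0)(-2) = 1
A^4[1,2] = (-1)(0) + (0)(-2) = 0
A^4[2,1] = (-14)(-1) + (-8)(-2) = 30
A^4[2,2] = (-14)(0) + (-8)(-2) = 16
A^4 = 
  [  1,   0]
  [ 30,  16]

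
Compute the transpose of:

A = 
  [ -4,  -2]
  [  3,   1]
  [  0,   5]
Aᵀ = 
  [ -4,   3,   0]
  [ -2,   1,   5]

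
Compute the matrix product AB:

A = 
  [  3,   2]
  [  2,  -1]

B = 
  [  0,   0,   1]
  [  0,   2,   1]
AB = 
  [  0,   4,   5]
  [  0,  -2,   1]

A is 2×2 and B is 2×3, so AB is 2×3. Each entry is (row of A)·(column of B):
AB[1,1] = (3)(0) + (2)(0) = 0
AB[1,2] = (3)(0) + (2)(2) = 4
AB[1,3] = (3)(1) + (2)(1) = 5
AB[2,1] = (2)(0) + (-1)(0) = 0
AB[2,2] = (2)(0) + (-1)(2) = -2
AB[2,3] = (2)(1) + (-1)(1) = 1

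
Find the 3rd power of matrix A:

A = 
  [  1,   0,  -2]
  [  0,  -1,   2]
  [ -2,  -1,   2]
A^3 = 
  [ 17,   4, -18]
  [ -8,  -1,  10]
  [-18,  -5,  22]

A² = A·A:
A²[1,1] = (1)(1) + (0)(0) + (-2)(-2) = 5
A²[1,2] = (1)(0) + (0)(-1) + (-2)(-1) = 2
A²[1,3] = (1)(-2) + (0)(2) + (-2)(2) = -6
A²[2,1] = (0)(1) + (-1)(0) + (2)(-2) = -4
A²[2,2] = (0)(0) + (-1)(-1) + (2)(-1) = -1
A²[2,3] = (0)(-2) + (-1)(2) + (2)(2) = 2
A²[3,1] = (-2)(1) + (-1)(0) + (2)(-2) = -6
A²[3,2] = (-2)(0) + (-1)(-1) + (2)(-1) = -1
A²[3,3] = (-2)(-2) + (-1)(2) + (2)(2) = 6
A² = 
  [  5,   2,  -6]
  [ -4,  -1,   2]
  [ -6,  -1,   6]

A^3 = A^2·A:
A^3[1,1] = (5)(1) + (2)(0) + (-6)(-2) = 17
A^3[1,2] = (5)(0) + (2)(-1) + (-6)(-1) = 4
A^3[1,3] = (5)(-2) + (2)(2) + (-6)(2) = -18
A^3[2,1] = (-4)(1) + (-1)(0) + (2)(-2) = -8
A^3[2,2] = (-4)(0) + (-1)(-1) + (2)(-1) = -1
A^3[2,3] = (-4)(-2) + (-1)(2) + (2)(2) = 10
A^3[3,1] = (-6)(1) + (-1)(0) + (6)(-2) = -18
A^3[3,2] = (-6)(0) + (-1)(-1) + (6)(-1) = -5
A^3[3,3] = (-6)(-2) + (-1)(2) + (6)(2) = 22
A^3 = 
  [ 17,   4, -18]
  [ -8,  -1,  10]
  [-18,  -5,  22]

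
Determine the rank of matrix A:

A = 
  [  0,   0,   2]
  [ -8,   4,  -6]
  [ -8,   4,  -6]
rank(A) = 2

Row reduce:
Swap R1 ↔ R2
R3 → R3 - (1)·R1
REF = 
  [ -8,   4,  -6]
  [  0,   0,   2]
  [  0,   0,   0]
Pivot columns: 1, 3 → 2 pivots.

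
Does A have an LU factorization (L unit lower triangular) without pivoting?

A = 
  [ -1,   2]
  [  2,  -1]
Yes.
A[1,1] = -1 ≠ 0, so Gaussian elimination proceeds without a row swap: multiplier ℓ₂₁ = (2)/(-1) = -2, and U[2,2] = -1 - (-2)(2) = 3.
L = 
  [  1,   0]
  [ -2,   1]
U = 
  [ -1,   2]
  [  0,   3]
Check row 2 of LU: [(-2)(-1), (-2)(2) + 3] = [2, -1] = row 2 of A ✓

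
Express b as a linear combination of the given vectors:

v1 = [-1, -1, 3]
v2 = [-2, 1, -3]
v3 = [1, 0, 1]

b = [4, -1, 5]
c1 = 0, c2 = -1, c3 = 2

b = 0·v1 + -1·v2 + 2·v3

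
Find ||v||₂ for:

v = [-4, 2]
4.472

||v||₂ = √((-4)² + (2)²) = √20 = 4.472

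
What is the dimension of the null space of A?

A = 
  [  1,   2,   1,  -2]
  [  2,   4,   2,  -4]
nullity(A) = 3

Row reduce:
R2 → R2 - (2)·R1
REF = 
  [  1,   2,   1,  -2]
  [  0,   0,   0,   0]
Pivot columns: 1 → 1 pivot.
rank(A) = 1, so nullity(A) = 4 - 1 = 3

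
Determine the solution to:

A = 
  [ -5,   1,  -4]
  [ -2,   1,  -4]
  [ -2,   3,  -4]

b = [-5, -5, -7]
Row reduce the augmented matrix [A|b]:
R2 → R2 - (2/5)·R1
R3 → R3 - (2/5)·R1
R3 → R3 - (13/3)·R2
REF = 
  [   -5,     1,    -4,    -5]
  [    0,   3/5, -12/5,    -3]
  [    0,     0,     8,     8]

Back-substitution:
x₃ = 8 / 8 = 1
x₂ = (-3 - (-12/5)(1)) / (3/5) = -1
x₁ = (-5 - (1)(-1) - (-4)(1)) / (-5) = 0

x = [0, -1, 1]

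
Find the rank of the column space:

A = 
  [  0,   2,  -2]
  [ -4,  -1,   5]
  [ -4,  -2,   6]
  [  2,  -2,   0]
Row reduce:
Swap R1 ↔ R2
R3 → R3 - (1)·R1
R4 → R4 + (1/2)·R1
R3 → R3 + (1/2)·R2
R4 → R4 + (5/4)·R2
REF = 
  [ -4,  -1,   5]
  [  0,   2,  -2]
  [  0,   0,   0]
  [  0,   0,   0]
Pivot columns: 1, 2 → 2 pivots.
dim(Col(A)) = number of pivot columns = 2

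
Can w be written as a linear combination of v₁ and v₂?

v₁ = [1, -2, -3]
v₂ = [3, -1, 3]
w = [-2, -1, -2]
No

Form the augmented matrix and row-reduce:
[v₁|v₂|w] = 
  [  1,   3,  -2]
  [ -2,  -1,  -1]
  [ -3,   3,  -2]
R2 → R2 + (2)·R1
R3 → R3 + (3)·R1
R3 → R3 - (12/5)·R2
REF = 
  [  1,   3,  -2]
  [  0,   5,  -5]
  [  0,   0,   4]

Row 3 reads [0 0 | 4], i.e. 0 = 4, so the system is inconsistent and w ∉ span{v₁, v₂}.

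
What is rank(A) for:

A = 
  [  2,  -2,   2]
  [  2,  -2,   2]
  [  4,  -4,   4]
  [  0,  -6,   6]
rank(A) = 2

Row reduce:
R2 → R2 - (1)·R1
R3 → R3 - (2)·R1
Swap R2 ↔ R4
REF = 
  [  2,  -2,   2]
  [  0,  -6,   6]
  [  0,   0,   0]
  [  0,   0,   0]
Pivot columns: 1, 2 → 2 pivots.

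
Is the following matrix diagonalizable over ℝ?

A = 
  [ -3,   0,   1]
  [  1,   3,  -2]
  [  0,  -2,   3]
Yes

Characteristic polynomial: det(λI - A) = λ³ - 3λ² - 13λ + 17
By the rational root theorem any rational root is an integer dividing 17; none of those is a root, so p(λ) has no rational roots and hence (being an irreducible cubic) no repeated roots.
Discriminant of the cubic: Δ = 16276
Δ > 0 ⇒ three distinct real eigenvalues: λ ≈ -3.061, 1.125, 4.936
Three distinct real eigenvalues, so A has 3 independent eigenvectors.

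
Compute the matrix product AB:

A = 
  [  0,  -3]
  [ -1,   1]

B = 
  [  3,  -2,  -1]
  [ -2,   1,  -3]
A is 2×2 and B is 2×3, so AB is 2×3. Each entry is (row of A)·(column of B):
AB[1,1] = (0)(3) + (-3)(-2) = 6
AB[1,2] = (0)(-2) + (-3)(1) = -3
AB[1,3] = (0)(-1) + (-3)(-3) = 9
AB[2,1] = (-1)(3) + (1)(-2) = -5
AB[2,2] = (-1)(-2) + (1)(1) = 3
AB[2,3] = (-1)(-1) + (1)(-3) = -2

AB = 
  [  6,  -3,   9]
  [ -5,   3,  -2]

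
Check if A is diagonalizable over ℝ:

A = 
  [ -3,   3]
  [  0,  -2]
Yes

tr(A) = -5, det(A) = 6
Characteristic polynomial: λ² - tr(A)λ + det(A) = λ² + 5λ + 6
λ² + 5λ + 6 = (λ + 3)(λ + 2)
Eigenvalues: -2, -3
λ=-3: alg. mult. = 1, geom. mult. = 2 - rank(A - (-3)I) = 2 - 1 = 1
λ=-2: alg. mult. = 1, geom. mult. = 2 - rank(A - (-2)I) = 2 - 1 = 1
Sum of geometric multiplicities equals n, so A has n independent eigenvectors.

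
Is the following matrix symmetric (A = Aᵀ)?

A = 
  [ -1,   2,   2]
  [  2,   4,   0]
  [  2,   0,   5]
Yes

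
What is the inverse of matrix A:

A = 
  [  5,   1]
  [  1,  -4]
det(A) = (5)(-4) - (1)(1) = -21
For a 2×2 matrix, A⁻¹ = (1/det(A)) · [[d, -b], [-c, a]]
    = (-1/21) · [[-4, -1], [-1, 5]]

A⁻¹ = 
  [ 4/21,  1/21]
  [ 1/21, -5/21]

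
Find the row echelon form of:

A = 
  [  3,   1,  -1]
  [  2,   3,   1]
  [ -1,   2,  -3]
Row operations:
R2 → R2 - (2/3)·R1
R3 → R3 + (1/3)·R1
R3 → R3 - (1)·R2

Resulting echelon form:
REF = 
  [  3,   1,  -1]
  [  0, 7/3, 5/3]
  [  0,   0,  -5]

Rank = 3 (number of non-zero pivot rows).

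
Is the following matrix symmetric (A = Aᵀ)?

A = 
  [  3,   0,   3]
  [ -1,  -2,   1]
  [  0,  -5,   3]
No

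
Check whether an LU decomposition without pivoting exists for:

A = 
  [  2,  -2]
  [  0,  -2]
Yes.
A[1,1] = 2 ≠ 0, so Gaussian elimination proceeds without a row swap: multiplier ℓ₂₁ = (0)/(2) = 0, and U[2,2] = -2 - (0)(-2) = -2.
L = 
  [  1,   0]
  [  0,   1]
U = 
  [  2,  -2]
  [  0,  -2]
Check row 2 of LU: [(0)(2), (0)(-2) + (-2)] = [0, -2] = row 2 of A ✓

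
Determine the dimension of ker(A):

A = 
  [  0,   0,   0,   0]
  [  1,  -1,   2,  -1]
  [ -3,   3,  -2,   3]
nullity(A) = 2

Row reduce:
Swap R1 ↔ R2
R3 → R3 + (3)·R1
Swap R2 ↔ R3
REF = 
  [  1,  -1,   2,  -1]
  [  0,   0,   4,   0]
  [  0,   0,   0,   0]
Pivot columns: 1, 3 → 2 pivots.
rank(A) = 2, so nullity(A) = 4 - 2 = 2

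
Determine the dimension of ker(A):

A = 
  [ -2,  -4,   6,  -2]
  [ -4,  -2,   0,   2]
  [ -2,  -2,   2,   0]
nullity(A) = 2

Row reduce:
R2 → R2 - (2)·R1
R3 → R3 - (1)·R1
R3 → R3 - (1/3)·R2
REF = 
  [ -2,  -4,   6,  -2]
  [  0,   6, -12,   6]
  [  0,   0,   0,   0]
Pivot columns: 1, 2 → 2 pivots.
rank(A) = 2, so nullity(A) = 4 - 2 = 2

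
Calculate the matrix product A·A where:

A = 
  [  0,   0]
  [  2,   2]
A² = A·A:
A²[1,1] = (0)(0) + (0)(2) = 0
A²[1,2] = (0)(0) + (0)(2) = 0
A²[2,1] = (2)(0) + (2)(2) = 4
A²[2,2] = (2)(0) + (2)(2) = 4
A² = 
  [  0,   0]
  [  4,   4]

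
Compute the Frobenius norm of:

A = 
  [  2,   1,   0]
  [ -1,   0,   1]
||A||_F = 2.646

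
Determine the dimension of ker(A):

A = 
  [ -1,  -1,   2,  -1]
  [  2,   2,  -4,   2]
nullity(A) = 3

Row reduce:
R2 → R2 + (2)·R1
REF = 
  [ -1,  -1,   2,  -1]
  [  0,   0,   0,   0]
Pivot columns: 1 → 1 pivot.
rank(A) = 1, so nullity(A) = 4 - 1 = 3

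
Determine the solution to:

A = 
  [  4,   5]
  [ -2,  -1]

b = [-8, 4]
x = [-2, 0]

Row reduce the augmented matrix [A|b]:
R2 → R2 + (1/2)·R1
REF = 
  [  4,   5,  -8]
  [  0, 3/2,   0]

Back-substitution:
x₂ = 0 / (3/2) = 0
x₁ = (-8 - (5)(0)) / 4 = -2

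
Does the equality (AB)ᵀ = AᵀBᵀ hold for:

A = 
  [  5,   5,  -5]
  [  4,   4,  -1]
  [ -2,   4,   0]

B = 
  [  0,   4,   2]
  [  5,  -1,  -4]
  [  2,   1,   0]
No

(AB)ᵀ = 
  [ 15,  18,  20]
  [ 10,  11, -12]
  [-10,  -8, -20]

AᵀBᵀ = 
  [ 12,  29,  14]
  [ 24,   5,  14]
  [ -4, -24, -11]

The two matrices differ, so (AB)ᵀ ≠ AᵀBᵀ in general. The correct identity is (AB)ᵀ = BᵀAᵀ.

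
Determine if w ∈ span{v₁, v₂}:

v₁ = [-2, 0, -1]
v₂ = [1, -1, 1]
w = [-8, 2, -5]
Yes

Form the augmented matrix and row-reduce:
[v₁|v₂|w] = 
  [ -2,   1,  -8]
  [  0,  -1,   2]
  [ -1,   1,  -5]
R3 → R3 - (1/2)·R1
R3 → R3 + (1/2)·R2
REF = 
  [ -2,   1,  -8]
  [  0,  -1,   2]
  [  0,   0,   0]

No row of the form [0 0 | nonzero], so the system is consistent. Back-substitution gives c₁ = 3, c₂ = -2: w = (3)·v₁ + (-2)·v₂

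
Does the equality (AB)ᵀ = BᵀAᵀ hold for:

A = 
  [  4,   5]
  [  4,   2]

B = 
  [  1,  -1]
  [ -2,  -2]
Yes

(AB)ᵀ = 
  [ -6,   0]
  [-14,  -8]

BᵀAᵀ = 
  [ -6,   0]
  [-14,  -8]

Both sides are equal — this is the standard identity (AB)ᵀ = BᵀAᵀ, which holds for all A, B.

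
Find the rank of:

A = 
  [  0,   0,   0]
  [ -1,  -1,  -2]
rank(A) = 1

Row reduce:
Swap R1 ↔ R2
REF = 
  [ -1,  -1,  -2]
  [  0,   0,   0]
Pivot columns: 1 → 1 pivot.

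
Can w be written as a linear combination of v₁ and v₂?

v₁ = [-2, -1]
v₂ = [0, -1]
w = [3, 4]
Yes

Form the augmented matrix and row-reduce:
[v₁|v₂|w] = 
  [ -2,   0,   3]
  [ -1,  -1,   4]
R2 → R2 - (1/2)·R1
REF = 
  [ -2,   0,   3]
  [  0,  -1, 5/2]

No row of the form [0 0 | nonzero], so the system is consistent. Back-substitution gives c₁ = -3/2, c₂ = -5/2: w = (-3/2)·v₁ + (-5/2)·v₂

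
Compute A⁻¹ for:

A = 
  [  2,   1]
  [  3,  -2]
det(A) = (2)(-2) - (1)(3) = -7
For a 2×2 matrix, A⁻¹ = (1/det(A)) · [[d, -b], [-c, a]]
    = (-1/7) · [[-2, -1], [-3, 2]]

A⁻¹ = 
  [ 2/7,  1/7]
  [ 3/7, -2/7]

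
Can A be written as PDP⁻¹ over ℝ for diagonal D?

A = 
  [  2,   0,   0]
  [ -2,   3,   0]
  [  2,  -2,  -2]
Yes

Characteristic polynomial: det(λI - A) = λ³ - 3λ² - 4λ + 12
Testing integer divisors of the constant term: p(-2) = 0, so (λ + 2) is a factor:
p(λ) = (λ + 2)(λ² - 5λ + 6)
λ² - 5λ + 6 = (λ - 2)(λ - 3)
Eigenvalues: -2, 3, 2
λ=-2: alg. mult. = 1, geom. mult. = 3 - rank(A - (-2)I) = 3 - 2 = 1
λ=2: alg. mult. = 1, geom. mult. = 3 - rank(A - (2)I) = 3 - 2 = 1
λ=3: alg. mult. = 1, geom. mult. = 3 - rank(A - (3)I) = 3 - 2 = 1
Sum of geometric multiplicities equals n, so A has n independent eigenvectors.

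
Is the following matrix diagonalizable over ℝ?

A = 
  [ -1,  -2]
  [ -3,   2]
Yes

tr(A) = 1, det(A) = -8
Characteristic polynomial: λ² - tr(A)λ + det(A) = λ² - λ - 8
λ² - λ - 8 = 0  ⇒  λ = (1 ± √((-1)² - 4·(-8)))/2 = (1 ± √(33))/2
  = (1 + √33)/2,  (1 - √33)/2
Eigenvalues: (1 + √33)/2, (1 - √33)/2  (≈ 3.372, -2.372)
The two irrational eigenvalues are distinct (simple), so each has alg. mult. = geom. mult. = 1.
Sum of geometric multiplicities equals n, so A has n independent eigenvectors.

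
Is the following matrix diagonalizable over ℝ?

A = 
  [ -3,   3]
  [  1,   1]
Yes

tr(A) = -2, det(A) = -6
Characteristic polynomial: λ² - tr(A)λ + det(A) = λ² + 2λ - 6
λ² + 2λ - 6 = 0  ⇒  λ = (-2 ± √((2)² - 4·(-6)))/2 = (-2 ± √(28))/2
  = -1 + √7,  -1 - √7
Eigenvalues: -1 + √7, -1 - √7  (≈ 1.646, -3.646)
The two irrational eigenvalues are distinct (simple), so each has alg. mult. = geom. mult. = 1.
Sum of geometric multiplicities equals n, so A has n independent eigenvectors.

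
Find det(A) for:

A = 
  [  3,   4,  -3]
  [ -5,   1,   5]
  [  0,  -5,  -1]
Cofactor expansion along row 1:
det(A) = (3)·((1)(-1) - (5)(-5)) - (4)·((-5)(-1) - (5)(0)) + (-3)·((-5)(-5) - (1)(0))
  = (3)(24) - (4)(5) + (-3)(25)
  = -23

det(A) = -23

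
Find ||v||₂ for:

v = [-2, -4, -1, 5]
6.782

||v||₂ = √((-2)² + (-4)² + (-1)² + (5)²) = √46 = 6.782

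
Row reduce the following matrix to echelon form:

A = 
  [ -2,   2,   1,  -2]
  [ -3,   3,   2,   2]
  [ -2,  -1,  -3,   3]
Row operations:
R2 → R2 - (3/2)·R1
R3 → R3 - (1)·R1
Swap R2 ↔ R3

Resulting echelon form:
REF = 
  [ -2,   2,   1,  -2]
  [  0,  -3,  -4,   5]
  [  0,   0, 1/2,   5]

Rank = 3 (number of non-zero pivot rows).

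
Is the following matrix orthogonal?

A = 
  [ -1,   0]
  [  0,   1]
Yes

AᵀA = 
  [  1,   0]
  [  0,   1]
= I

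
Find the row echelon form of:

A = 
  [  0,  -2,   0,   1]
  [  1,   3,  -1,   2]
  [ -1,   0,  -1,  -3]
Row operations:
Swap R1 ↔ R2
R3 → R3 + (1)·R1
R3 → R3 + (3/2)·R2

Resulting echelon form:
REF = 
  [  1,   3,  -1,   2]
  [  0,  -2,   0,   1]
  [  0,   0,  -2, 1/2]

Rank = 3 (number of non-zero pivot rows).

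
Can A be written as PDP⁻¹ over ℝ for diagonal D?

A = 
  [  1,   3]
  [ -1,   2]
No

tr(A) = 3, det(A) = 5
Characteristic polynomial: λ² - tr(A)λ + det(A) = λ² - 3λ + 5
λ² - 3λ + 5 = 0  ⇒  λ = (3 ± √((-3)² - 4·(5)))/2 = (3 ± √(-11))/2
  = (3 + i√11)/2,  (3 - i√11)/2
Eigenvalues: (3 + i√11)/2, (3 - i√11)/2  (≈ 1.5 + 1.658i, 1.5 - 1.658i)
Has complex eigenvalues (not diagonalizable over ℝ).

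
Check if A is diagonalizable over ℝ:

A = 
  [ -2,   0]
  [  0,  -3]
Yes

tr(A) = -5, det(A) = 6
Characteristic polynomial: λ² - tr(A)λ + det(A) = λ² + 5λ + 6
λ² + 5λ + 6 = (λ + 3)(λ + 2)
Eigenvalues: -2, -3
λ=-3: alg. mult. = 1, geom. mult. = 2 - rank(A - (-3)I) = 2 - 1 = 1
λ=-2: alg. mult. = 1, geom. mult. = 2 - rank(A - (-2)I) = 2 - 1 = 1
Sum of geometric multiplicities equals n, so A has n independent eigenvectors.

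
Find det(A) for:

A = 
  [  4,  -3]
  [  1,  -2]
For a 2×2 matrix, det = ad - bc = (4)(-2) - (-3)(1) = -5

det(A) = -5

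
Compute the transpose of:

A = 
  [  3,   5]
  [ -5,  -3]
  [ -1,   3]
Aᵀ = 
  [  3,  -5,  -1]
  [  5,  -3,   3]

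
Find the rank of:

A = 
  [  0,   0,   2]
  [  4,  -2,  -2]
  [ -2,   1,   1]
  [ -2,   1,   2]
rank(A) = 2

Row reduce:
Swap R1 ↔ R2
R3 → R3 + (1/2)·R1
R4 → R4 + (1/2)·R1
R4 → R4 - (1/2)·R2
REF = 
  [  4,  -2,  -2]
  [  0,   0,   2]
  [  0,   0,   0]
  [  0,   0,   0]
Pivot columns: 1, 3 → 2 pivots.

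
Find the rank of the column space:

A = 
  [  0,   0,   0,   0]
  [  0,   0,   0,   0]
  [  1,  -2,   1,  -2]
Row reduce:
Swap R1 ↔ R3
REF = 
  [  1,  -2,   1,  -2]
  [  0,   0,   0,   0]
  [  0,   0,   0,   0]
Pivot columns: 1 → 1 pivot.
dim(Col(A)) = number of pivot columns = 1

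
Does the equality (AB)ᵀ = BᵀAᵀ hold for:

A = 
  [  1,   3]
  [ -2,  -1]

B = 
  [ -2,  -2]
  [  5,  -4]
Yes

(AB)ᵀ = 
  [ 13,  -1]
  [-14,   8]

BᵀAᵀ = 
  [ 13,  -1]
  [-14,   8]

Both sides are equal — this is the standard identity (AB)ᵀ = BᵀAᵀ, which holds for all A, B.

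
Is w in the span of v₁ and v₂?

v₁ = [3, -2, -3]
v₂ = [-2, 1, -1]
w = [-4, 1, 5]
No

Form the augmented matrix and row-reduce:
[v₁|v₂|w] = 
  [  3,  -2,  -4]
  [ -2,   1,   1]
  [ -3,  -1,   5]
R2 → R2 + (2/3)·R1
R3 → R3 + (1)·R1
R3 → R3 - (9)·R2
REF = 
  [   3,   -2,   -4]
  [   0, -1/3, -5/3]
  [   0,    0,   16]

Row 3 reads [0 0 | 16], i.e. 0 = 16, so the system is inconsistent and w ∉ span{v₁, v₂}.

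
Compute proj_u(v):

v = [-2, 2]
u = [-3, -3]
proj_u(v) = [0, 0]

v·u = (-2)(-3) + (2)(-3) = 0
u·u = (-3)² + (-3)² = 18
proj_u(v) = (v·u / u·u) × u = (0/18) × u = (0) × u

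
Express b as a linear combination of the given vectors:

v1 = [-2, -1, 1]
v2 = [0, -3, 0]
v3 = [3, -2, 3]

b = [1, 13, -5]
c1 = -2, c2 = -3, c3 = -1

b = -2·v1 + -3·v2 + -1·v3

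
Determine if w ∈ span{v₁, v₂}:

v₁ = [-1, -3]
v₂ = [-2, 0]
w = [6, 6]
Yes

Form the augmented matrix and row-reduce:
[v₁|v₂|w] = 
  [ -1,  -2,   6]
  [ -3,   0,   6]
R2 → R2 - (3)·R1
REF = 
  [ -1,  -2,   6]
  [  0,   6, -12]

No row of the form [0 0 | nonzero], so the system is consistent. Back-substitution gives c₁ = -2, c₂ = -2: w = (-2)·v₁ + (-2)·v₂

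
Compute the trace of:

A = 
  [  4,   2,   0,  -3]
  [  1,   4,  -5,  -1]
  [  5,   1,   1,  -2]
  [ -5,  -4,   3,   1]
10

tr(A) = 4 + 4 + 1 + 1 = 10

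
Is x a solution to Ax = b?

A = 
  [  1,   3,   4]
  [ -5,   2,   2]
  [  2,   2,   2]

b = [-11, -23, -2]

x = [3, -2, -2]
Yes

Ax = [-11, -23, -2] = b ✓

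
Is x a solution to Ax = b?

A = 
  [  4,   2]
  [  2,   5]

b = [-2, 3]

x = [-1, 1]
Yes

Ax = [-2, 3] = b ✓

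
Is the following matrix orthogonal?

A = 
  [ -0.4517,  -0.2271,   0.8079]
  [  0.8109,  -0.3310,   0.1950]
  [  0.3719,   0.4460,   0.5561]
No

AᵀA = 
  [  0.9999,   0,   0]
  [  0,   0.3601,   0]
  [  0,   0,   1]
≠ I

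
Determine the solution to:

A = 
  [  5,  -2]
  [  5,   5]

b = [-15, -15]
Row reduce the augmented matrix [A|b]:
R2 → R2 - (1)·R1
REF = 
  [  5,  -2, -15]
  [  0,   7,   0]

Back-substitution:
x₂ = 0 / 7 = 0
x₁ = (-15 - (-2)(0)) / 5 = -3

x = [-3, 0]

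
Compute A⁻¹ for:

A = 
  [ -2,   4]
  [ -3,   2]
det(A) = (-2)(2) - (4)(-3) = 8
For a 2×2 matrix, A⁻¹ = (1/det(A)) · [[d, -b], [-c, a]]
    = (1/8) · [[2, -4], [3, -2]]

A⁻¹ = 
  [ 1/4, -1/2]
  [ 3/8, -1/4]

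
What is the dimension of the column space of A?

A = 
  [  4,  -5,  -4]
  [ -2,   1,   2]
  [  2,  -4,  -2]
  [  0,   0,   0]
Row reduce:
R2 → R2 + (1/2)·R1
R3 → R3 - (1/2)·R1
R3 → R3 - (1)·R2
REF = 
  [   4,   -5,   -4]
  [   0, -3/2,    0]
  [   0,    0,    0]
  [   0,    0,    0]
Pivot columns: 1, 2 → 2 pivots.
dim(Col(A)) = number of pivot columns = 2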